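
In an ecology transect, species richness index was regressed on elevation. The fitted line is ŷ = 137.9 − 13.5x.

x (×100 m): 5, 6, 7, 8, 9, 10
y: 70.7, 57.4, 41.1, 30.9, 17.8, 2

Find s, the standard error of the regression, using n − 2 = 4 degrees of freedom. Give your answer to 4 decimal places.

s = 1.5330

x=5: ŷ = 137.9 − 13.5·5 = 70.4; e = 70.7 − 70.4 = 0.3
x=6: ŷ = 137.9 − 13.5·6 = 56.9; e = 57.4 − 56.9 = 0.5
x=7: ŷ = 137.9 − 13.5·7 = 43.4; e = 41.1 − 43.4 = -2.3
x=8: ŷ = 137.9 − 13.5·8 = 29.9; e = 30.9 − 29.9 = 1
x=9: ŷ = 137.9 − 13.5·9 = 16.4; e = 17.8 − 16.4 = 1.4
x=10: ŷ = 137.9 − 13.5·10 = 2.9; e = 2 − 2.9 = -0.9
SSE = 0.09 + 0.25 + 5.29 + 1 + 1.96 + 0.81 = 9.4
s = √(9.4/4) = √2.35 ≈ 1.5330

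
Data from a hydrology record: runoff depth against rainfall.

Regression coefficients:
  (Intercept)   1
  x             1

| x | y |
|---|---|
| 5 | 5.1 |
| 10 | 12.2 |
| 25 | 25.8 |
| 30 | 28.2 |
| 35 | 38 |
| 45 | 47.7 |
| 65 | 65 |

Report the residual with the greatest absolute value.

r = -2.8

x=5: ŷ = 1 + 5 = 6; r = 5.1 − 6 = -0.9
x=10: ŷ = 1 + 10 = 11; r = 12.2 − 11 = 1.2
x=25: ŷ = 1 + 25 = 26; r = 25.8 − 26 = -0.2
x=30: ŷ = 1 + 30 = 31; r = 28.2 − 31 = -2.8
x=35: ŷ = 1 + 35 = 36; r = 38 − 36 = 2
x=45: ŷ = 1 + 45 = 46; r = 47.7 − 46 = 1.7
x=65: ŷ = 1 + 65 = 66; r = 65 − 66 = -1
Largest |r| is 2.8 at x = 30, residual -2.8.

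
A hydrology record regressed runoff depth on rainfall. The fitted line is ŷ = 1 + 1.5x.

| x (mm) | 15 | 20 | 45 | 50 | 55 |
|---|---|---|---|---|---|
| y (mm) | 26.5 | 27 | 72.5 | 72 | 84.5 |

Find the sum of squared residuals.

SSE = 58

x=15: ŷ = 1 + 1.5·15 = 23.5; e = 26.5 − 23.5 = 3
x=20: ŷ = 1 + 1.5·20 = 31; e = 27 − 31 = -4
x=45: ŷ = 1 + 1.5·45 = 68.5; e = 72.5 − 68.5 = 4
x=50: ŷ = 1 + 1.5·50 = 76; e = 72 − 76 = -4
x=55: ŷ = 1 + 1.5·55 = 83.5; e = 84.5 − 83.5 = 1
SSE = 9 + 16 + 16 + 16 + 1 = 58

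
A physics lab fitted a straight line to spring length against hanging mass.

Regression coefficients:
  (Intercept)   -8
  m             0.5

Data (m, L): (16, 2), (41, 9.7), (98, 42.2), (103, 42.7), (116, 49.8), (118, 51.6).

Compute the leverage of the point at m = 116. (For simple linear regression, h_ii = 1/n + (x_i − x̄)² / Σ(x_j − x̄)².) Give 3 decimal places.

h = 0.293

m̄ = (16 + 41 + 98 + 103 + 116 + 118)/6 = 82
Σ(m − m̄)² = 4356 + 1681 + 256 + 441 + 1156 + 1296 = 9186
h = 1/6 + (34)²/9186 = 0.166667 + 0.125844 = 0.293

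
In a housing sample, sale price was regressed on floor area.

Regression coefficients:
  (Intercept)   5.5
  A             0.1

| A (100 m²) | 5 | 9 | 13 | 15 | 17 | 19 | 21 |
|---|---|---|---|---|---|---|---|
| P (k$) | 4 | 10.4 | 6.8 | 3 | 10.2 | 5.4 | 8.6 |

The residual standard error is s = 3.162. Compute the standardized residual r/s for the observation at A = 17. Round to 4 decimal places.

0.9488

ŷ = 5.5 + 0.1·17 = 7.2
r = 10.2 − 7.2 = 3
r/s = 3 / 3.162 = 0.9488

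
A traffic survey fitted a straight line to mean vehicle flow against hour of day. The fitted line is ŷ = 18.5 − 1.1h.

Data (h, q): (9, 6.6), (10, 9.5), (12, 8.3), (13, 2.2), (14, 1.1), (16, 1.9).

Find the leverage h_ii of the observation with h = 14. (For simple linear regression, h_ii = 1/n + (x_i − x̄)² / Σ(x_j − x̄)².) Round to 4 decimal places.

h̄ = (9 + 10 + 12 + 13 + 14 + 16)/6 = 12.3333
Σ(h − h̄)² = 11.1111 + 5.44444 + 0.111111 + 0.444444 + 2.77778 + 13.4444 = 33.3333
h = 1/6 + (1.66667)²/33.3333 = 0.166667 + 0.0833333 = 0.2500

h = 0.2500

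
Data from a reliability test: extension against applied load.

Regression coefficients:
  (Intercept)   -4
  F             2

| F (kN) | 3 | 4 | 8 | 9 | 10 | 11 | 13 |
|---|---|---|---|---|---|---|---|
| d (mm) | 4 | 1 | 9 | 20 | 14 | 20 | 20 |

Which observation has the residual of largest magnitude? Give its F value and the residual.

F = 9, e = 6

F=3: ŷ = -4 + 2·3 = 2; e = 4 − 2 = 2
F=4: ŷ = -4 + 2·4 = 4; e = 1 − 4 = -3
F=8: ŷ = -4 + 2·8 = 12; e = 9 − 12 = -3
F=9: ŷ = -4 + 2·9 = 14; e = 20 − 14 = 6
F=10: ŷ = -4 + 2·10 = 16; e = 14 − 16 = -2
F=11: ŷ = -4 + 2·11 = 18; e = 20 − 18 = 2
F=13: ŷ = -4 + 2·13 = 22; e = 20 − 22 = -2
Largest |e| is 6 at F = 9, residual 6.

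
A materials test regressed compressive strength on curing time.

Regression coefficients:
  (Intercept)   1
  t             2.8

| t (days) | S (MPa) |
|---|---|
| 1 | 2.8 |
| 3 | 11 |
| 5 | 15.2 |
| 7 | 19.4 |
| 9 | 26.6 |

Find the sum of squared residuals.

SSE = 5.2

t=1: Ŝ = 1 + 2.8·1 = 3.8; e = 2.8 − 3.8 = -1
t=3: Ŝ = 1 + 2.8·3 = 9.4; e = 11 − 9.4 = 1.6
t=5: Ŝ = 1 + 2.8·5 = 15; e = 15.2 − 15 = 0.2
t=7: Ŝ = 1 + 2.8·7 = 20.6; e = 19.4 − 20.6 = -1.2
t=9: Ŝ = 1 + 2.8·9 = 26.2; e = 26.6 − 26.2 = 0.4
SSE = 1 + 2.56 + 0.04 + 1.44 + 0.16 = 5.2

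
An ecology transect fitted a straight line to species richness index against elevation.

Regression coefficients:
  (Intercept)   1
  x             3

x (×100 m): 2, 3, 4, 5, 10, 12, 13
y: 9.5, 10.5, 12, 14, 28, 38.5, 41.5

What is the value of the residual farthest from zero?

x=2: ŷ = 1 + 3·2 = 7; r = 9.5 − 7 = 2.5
x=3: ŷ = 1 + 3·3 = 10; r = 10.5 − 10 = 0.5
x=4: ŷ = 1 + 3·4 = 13; r = 12 − 13 = -1
x=5: ŷ = 1 + 3·5 = 16; r = 14 − 16 = -2
x=10: ŷ = 1 + 3·10 = 31; r = 28 − 31 = -3
x=12: ŷ = 1 + 3·12 = 37; r = 38.5 − 37 = 1.5
x=13: ŷ = 1 + 3·13 = 40; r = 41.5 − 40 = 1.5
Largest |r| is 3 at x = 10, residual -3.

r = -3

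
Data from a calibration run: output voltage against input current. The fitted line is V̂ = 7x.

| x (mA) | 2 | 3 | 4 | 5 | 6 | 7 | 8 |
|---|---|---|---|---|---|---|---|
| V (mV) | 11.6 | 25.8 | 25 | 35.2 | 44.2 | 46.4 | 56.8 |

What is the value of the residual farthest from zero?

r = 4.8

x=2: V̂ = 7·2 = 14; r = 11.6 − 14 = -2.4
x=3: V̂ = 7·3 = 21; r = 25.8 − 21 = 4.8
x=4: V̂ = 7·4 = 28; r = 25 − 28 = -3
x=5: V̂ = 7·5 = 35; r = 35.2 − 35 = 0.2
x=6: V̂ = 7·6 = 42; r = 44.2 − 42 = 2.2
x=7: V̂ = 7·7 = 49; r = 46.4 − 49 = -2.6
x=8: V̂ = 7·8 = 56; r = 56.8 − 56 = 0.8
Largest |r| is 4.8 at x = 3, residual 4.8.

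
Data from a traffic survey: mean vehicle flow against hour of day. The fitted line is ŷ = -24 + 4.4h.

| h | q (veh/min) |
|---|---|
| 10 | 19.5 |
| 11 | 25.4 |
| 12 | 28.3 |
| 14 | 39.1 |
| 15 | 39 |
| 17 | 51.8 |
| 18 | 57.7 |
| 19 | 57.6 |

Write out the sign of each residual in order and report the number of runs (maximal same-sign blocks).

h=10: ŷ = -24 + 4.4·10 = 20; r = 19.5 − 20 = -0.5
h=11: ŷ = -24 + 4.4·11 = 24.4; r = 25.4 − 24.4 = 1
h=12: ŷ = -24 + 4.4·12 = 28.8; r = 28.3 − 28.8 = -0.5
h=14: ŷ = -24 + 4.4·14 = 37.6; r = 39.1 − 37.6 = 1.5
h=15: ŷ = -24 + 4.4·15 = 42; r = 39 − 42 = -3
h=17: ŷ = -24 + 4.4·17 = 50.8; r = 51.8 − 50.8 = 1
h=18: ŷ = -24 + 4.4·18 = 55.2; r = 57.7 − 55.2 = 2.5
h=19: ŷ = -24 + 4.4·19 = 59.6; r = 57.6 − 59.6 = -2
Signs: − + − + − + + −
Runs: −×1, +×1, −×1, +×1, −×1, +×2, −×1 → 7

7 runs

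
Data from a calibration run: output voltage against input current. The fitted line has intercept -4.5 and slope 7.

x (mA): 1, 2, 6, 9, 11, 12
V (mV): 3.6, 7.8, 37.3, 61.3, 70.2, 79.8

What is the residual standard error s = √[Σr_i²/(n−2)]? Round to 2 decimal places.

s = 2.08

x=1: ŷ = -4.5 + 7·1 = 2.5; r = 3.6 − 2.5 = 1.1
x=2: ŷ = -4.5 + 7·2 = 9.5; r = 7.8 − 9.5 = -1.7
x=6: ŷ = -4.5 + 7·6 = 37.5; r = 37.3 − 37.5 = -0.2
x=9: ŷ = -4.5 + 7·9 = 58.5; r = 61.3 − 58.5 = 2.8
x=11: ŷ = -4.5 + 7·11 = 72.5; r = 70.2 − 72.5 = -2.3
x=12: ŷ = -4.5 + 7·12 = 79.5; r = 79.8 − 79.5 = 0.3
SSE = 1.21 + 2.89 + 0.04 + 7.84 + 5.29 + 0.09 = 17.36
s = √(17.36/4) = √4.34 ≈ 2.08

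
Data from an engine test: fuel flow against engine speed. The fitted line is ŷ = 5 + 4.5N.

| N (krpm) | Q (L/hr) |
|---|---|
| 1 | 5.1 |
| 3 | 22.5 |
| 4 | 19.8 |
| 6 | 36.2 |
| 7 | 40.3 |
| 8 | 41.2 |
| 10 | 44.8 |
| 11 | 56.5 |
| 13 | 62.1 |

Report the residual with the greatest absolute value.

e = -5.2

N=1: ŷ = 5 + 4.5·1 = 9.5; e = 5.1 − 9.5 = -4.4
N=3: ŷ = 5 + 4.5·3 = 18.5; e = 22.5 − 18.5 = 4
N=4: ŷ = 5 + 4.5·4 = 23; e = 19.8 − 23 = -3.2
N=6: ŷ = 5 + 4.5·6 = 32; e = 36.2 − 32 = 4.2
N=7: ŷ = 5 + 4.5·7 = 36.5; e = 40.3 − 36.5 = 3.8
N=8: ŷ = 5 + 4.5·8 = 41; e = 41.2 − 41 = 0.2
N=10: ŷ = 5 + 4.5·10 = 50; e = 44.8 − 50 = -5.2
N=11: ŷ = 5 + 4.5·11 = 54.5; e = 56.5 − 54.5 = 2
N=13: ŷ = 5 + 4.5·13 = 63.5; e = 62.1 − 63.5 = -1.4
Largest |e| is 5.2 at N = 10, residual -5.2.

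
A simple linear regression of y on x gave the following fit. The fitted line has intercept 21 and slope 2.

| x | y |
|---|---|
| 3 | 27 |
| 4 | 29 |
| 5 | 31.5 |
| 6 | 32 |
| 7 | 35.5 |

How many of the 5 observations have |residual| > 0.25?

3

x=3: ŷ = 21 + 2·3 = 27; e = 27 − 27 = 0
x=4: ŷ = 21 + 2·4 = 29; e = 29 − 29 = 0
x=5: ŷ = 21 + 2·5 = 31; e = 31.5 − 31 = 0.5
x=6: ŷ = 21 + 2·6 = 33; e = 32 − 33 = -1
x=7: ŷ = 21 + 2·7 = 35; e = 35.5 − 35 = 0.5
|e| > 0.25: x=5 (|e|=0.5), x=6 (|e|=1), x=7 (|e|=0.5) → 3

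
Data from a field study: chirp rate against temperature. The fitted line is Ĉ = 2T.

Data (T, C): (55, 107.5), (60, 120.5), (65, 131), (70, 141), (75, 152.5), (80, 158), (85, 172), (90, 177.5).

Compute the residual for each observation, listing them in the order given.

T=55: Ĉ = 2·55 = 110; e = 107.5 − 110 = -2.5
T=60: Ĉ = 2·60 = 120; e = 120.5 − 120 = 0.5
T=65: Ĉ = 2·65 = 130; e = 131 − 130 = 1
T=70: Ĉ = 2·70 = 140; e = 141 − 140 = 1
T=75: Ĉ = 2·75 = 150; e = 152.5 − 150 = 2.5
T=80: Ĉ = 2·80 = 160; e = 158 − 160 = -2
T=85: Ĉ = 2·85 = 170; e = 172 − 170 = 2
T=90: Ĉ = 2·90 = 180; e = 177.5 − 180 = -2.5

-2.5, 0.5, 1, 1, 2.5, -2, 2, -2.5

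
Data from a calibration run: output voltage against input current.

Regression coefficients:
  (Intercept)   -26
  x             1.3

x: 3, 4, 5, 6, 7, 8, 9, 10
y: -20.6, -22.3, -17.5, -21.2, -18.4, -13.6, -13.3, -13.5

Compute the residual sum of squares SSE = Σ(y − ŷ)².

SSE = 25

x=3: ŷ = -26 + 1.3·3 = -22.1; e = -20.6 − (-22.1) = 1.5
x=4: ŷ = -26 + 1.3·4 = -20.8; e = -22.3 − (-20.8) = -1.5
x=5: ŷ = -26 + 1.3·5 = -19.5; e = -17.5 − (-19.5) = 2
x=6: ŷ = -26 + 1.3·6 = -18.2; e = -21.2 − (-18.2) = -3
x=7: ŷ = -26 + 1.3·7 = -16.9; e = -18.4 − (-16.9) = -1.5
x=8: ŷ = -26 + 1.3·8 = -15.6; e = -13.6 − (-15.6) = 2
x=9: ŷ = -26 + 1.3·9 = -14.3; e = -13.3 − (-14.3) = 1
x=10: ŷ = -26 + 1.3·10 = -13; e = -13.5 − (-13) = -0.5
SSE = 2.25 + 2.25 + 4 + 9 + 2.25 + 4 + 1 + 0.25 = 25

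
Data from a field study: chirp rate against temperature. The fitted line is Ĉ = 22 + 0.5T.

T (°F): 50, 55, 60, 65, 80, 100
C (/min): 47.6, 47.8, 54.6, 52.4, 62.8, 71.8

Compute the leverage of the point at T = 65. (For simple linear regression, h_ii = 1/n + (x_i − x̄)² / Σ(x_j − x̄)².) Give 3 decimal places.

h = 0.173

T̄ = (50 + 55 + 60 + 65 + 80 + 100)/6 = 68.3333
Σ(T − T̄)² = 336.111 + 177.778 + 69.4444 + 11.1111 + 136.111 + 1002.78 = 1733.33
h = 1/6 + (-3.33333)²/1733.33 = 0.166667 + 0.00641026 = 0.173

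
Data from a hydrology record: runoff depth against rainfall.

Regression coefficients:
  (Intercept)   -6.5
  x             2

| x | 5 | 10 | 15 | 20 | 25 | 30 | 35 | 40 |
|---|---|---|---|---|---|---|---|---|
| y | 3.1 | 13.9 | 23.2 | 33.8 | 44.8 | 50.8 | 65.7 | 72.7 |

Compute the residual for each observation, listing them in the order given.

x=5: ŷ = -6.5 + 2·5 = 3.5; r = 3.1 − 3.5 = -0.4
x=10: ŷ = -6.5 + 2·10 = 13.5; r = 13.9 − 13.5 = 0.4
x=15: ŷ = -6.5 + 2·15 = 23.5; r = 23.2 − 23.5 = -0.3
x=20: ŷ = -6.5 + 2·20 = 33.5; r = 33.8 − 33.5 = 0.3
x=25: ŷ = -6.5 + 2·25 = 43.5; r = 44.8 − 43.5 = 1.3
x=30: ŷ = -6.5 + 2·30 = 53.5; r = 50.8 − 53.5 = -2.7
x=35: ŷ = -6.5 + 2·35 = 63.5; r = 65.7 − 63.5 = 2.2
x=40: ŷ = -6.5 + 2·40 = 73.5; r = 72.7 − 73.5 = -0.8

-0.4, 0.4, -0.3, 0.3, 1.3, -2.7, 2.2, -0.8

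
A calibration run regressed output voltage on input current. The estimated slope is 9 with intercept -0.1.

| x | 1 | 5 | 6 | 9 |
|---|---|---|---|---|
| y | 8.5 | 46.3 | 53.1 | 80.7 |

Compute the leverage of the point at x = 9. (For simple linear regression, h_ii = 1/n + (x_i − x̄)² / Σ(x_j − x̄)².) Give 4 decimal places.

h = 0.6794

x̄ = (1 + 5 + 6 + 9)/4 = 5.25
Σ(x − x̄)² = 18.0625 + 0.0625 + 0.5625 + 14.0625 = 32.75
h = 1/4 + (3.75)²/32.75 = 0.25 + 0.429389 = 0.6794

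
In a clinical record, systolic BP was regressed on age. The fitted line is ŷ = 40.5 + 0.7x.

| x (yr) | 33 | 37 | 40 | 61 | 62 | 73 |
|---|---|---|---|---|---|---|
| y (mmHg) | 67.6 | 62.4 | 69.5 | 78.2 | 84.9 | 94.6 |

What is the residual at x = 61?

e = -5

ŷ = 40.5 + 0.7·61 = 83.2
e = 78.2 − 83.2 = -5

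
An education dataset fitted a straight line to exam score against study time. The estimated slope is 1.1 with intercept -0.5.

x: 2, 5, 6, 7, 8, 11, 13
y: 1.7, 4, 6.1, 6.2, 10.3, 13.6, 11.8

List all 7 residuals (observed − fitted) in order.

x=2: ŷ = -0.5 + 1.1·2 = 1.7; e = 1.7 − 1.7 = 0
x=5: ŷ = -0.5 + 1.1·5 = 5; e = 4 − 5 = -1
x=6: ŷ = -0.5 + 1.1·6 = 6.1; e = 6.1 − 6.1 = 0
x=7: ŷ = -0.5 + 1.1·7 = 7.2; e = 6.2 − 7.2 = -1
x=8: ŷ = -0.5 + 1.1·8 = 8.3; e = 10.3 − 8.3 = 2
x=11: ŷ = -0.5 + 1.1·11 = 11.6; e = 13.6 − 11.6 = 2
x=13: ŷ = -0.5 + 1.1·13 = 13.8; e = 11.8 − 13.8 = -2

0, -1, 0, -1, 2, 2, -2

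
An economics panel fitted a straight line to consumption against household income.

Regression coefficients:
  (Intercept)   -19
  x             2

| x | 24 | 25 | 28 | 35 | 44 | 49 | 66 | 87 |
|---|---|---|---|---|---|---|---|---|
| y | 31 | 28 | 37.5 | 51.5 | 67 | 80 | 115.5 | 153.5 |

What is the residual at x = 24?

ŷ = -19 + 2·24 = 29
e = 31 − 29 = 2

e = 2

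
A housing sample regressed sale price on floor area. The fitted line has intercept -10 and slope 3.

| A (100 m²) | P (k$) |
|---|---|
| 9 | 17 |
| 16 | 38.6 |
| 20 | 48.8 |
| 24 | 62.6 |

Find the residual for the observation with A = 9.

r = 0

P̂ = -10 + 3·9 = 17
r = 17 − 17 = 0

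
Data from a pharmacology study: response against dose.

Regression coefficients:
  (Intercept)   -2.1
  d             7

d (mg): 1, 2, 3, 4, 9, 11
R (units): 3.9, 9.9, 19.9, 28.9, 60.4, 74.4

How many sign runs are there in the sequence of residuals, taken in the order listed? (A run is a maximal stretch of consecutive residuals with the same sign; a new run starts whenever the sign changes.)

3 runs

d=1: ŷ = -2.1 + 7·1 = 4.9; e = 3.9 − 4.9 = -1
d=2: ŷ = -2.1 + 7·2 = 11.9; e = 9.9 − 11.9 = -2
d=3: ŷ = -2.1 + 7·3 = 18.9; e = 19.9 − 18.9 = 1
d=4: ŷ = -2.1 + 7·4 = 25.9; e = 28.9 − 25.9 = 3
d=9: ŷ = -2.1 + 7·9 = 60.9; e = 60.4 − 60.9 = -0.5
d=11: ŷ = -2.1 + 7·11 = 74.9; e = 74.4 − 74.9 = -0.5
Signs: − − + + − −
Runs: −×2, +×2, −×2 → 3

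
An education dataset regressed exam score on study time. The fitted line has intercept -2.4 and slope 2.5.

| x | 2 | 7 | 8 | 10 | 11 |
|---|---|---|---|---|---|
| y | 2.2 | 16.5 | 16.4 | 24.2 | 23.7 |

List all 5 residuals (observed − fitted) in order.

x=2: ŷ = -2.4 + 2.5·2 = 2.6; r = 2.2 − 2.6 = -0.4
x=7: ŷ = -2.4 + 2.5·7 = 15.1; r = 16.5 − 15.1 = 1.4
x=8: ŷ = -2.4 + 2.5·8 = 17.6; r = 16.4 − 17.6 = -1.2
x=10: ŷ = -2.4 + 2.5·10 = 22.6; r = 24.2 − 22.6 = 1.6
x=11: ŷ = -2.4 + 2.5·11 = 25.1; r = 23.7 − 25.1 = -1.4

-0.4, 1.4, -1.2, 1.6, -1.4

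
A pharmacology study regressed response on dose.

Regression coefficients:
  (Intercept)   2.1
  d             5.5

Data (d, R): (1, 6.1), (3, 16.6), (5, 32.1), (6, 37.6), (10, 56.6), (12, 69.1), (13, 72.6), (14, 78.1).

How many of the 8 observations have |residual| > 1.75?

3

d=1: R̂ = 2.1 + 5.5·1 = 7.6; e = 6.1 − 7.6 = -1.5
d=3: R̂ = 2.1 + 5.5·3 = 18.6; e = 16.6 − 18.6 = -2
d=5: R̂ = 2.1 + 5.5·5 = 29.6; e = 32.1 − 29.6 = 2.5
d=6: R̂ = 2.1 + 5.5·6 = 35.1; e = 37.6 − 35.1 = 2.5
d=10: R̂ = 2.1 + 5.5·10 = 57.1; e = 56.6 − 57.1 = -0.5
d=12: R̂ = 2.1 + 5.5·12 = 68.1; e = 69.1 − 68.1 = 1
d=13: R̂ = 2.1 + 5.5·13 = 73.6; e = 72.6 − 73.6 = -1
d=14: R̂ = 2.1 + 5.5·14 = 79.1; e = 78.1 − 79.1 = -1
|e| > 1.75: d=3 (|e|=2), d=5 (|e|=2.5), d=6 (|e|=2.5) → 3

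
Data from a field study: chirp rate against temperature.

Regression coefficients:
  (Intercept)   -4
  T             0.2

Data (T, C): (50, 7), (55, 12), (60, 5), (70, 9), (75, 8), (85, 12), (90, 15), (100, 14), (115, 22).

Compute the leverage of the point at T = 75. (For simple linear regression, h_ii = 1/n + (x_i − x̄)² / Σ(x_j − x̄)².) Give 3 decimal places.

h = 0.113

T̄ = (50 + 55 + 60 + 70 + 75 + 85 + 90 + 100 + 115)/9 = 77.7778
Σ(T − T̄)² = 771.605 + 518.827 + 316.049 + 60.4938 + 7.71605 + 52.1605 + 149.383 + 493.827 + 1385.49 = 3755.56
h = 1/9 + (-2.77778)²/3755.56 = 0.111111 + 0.00205457 = 0.113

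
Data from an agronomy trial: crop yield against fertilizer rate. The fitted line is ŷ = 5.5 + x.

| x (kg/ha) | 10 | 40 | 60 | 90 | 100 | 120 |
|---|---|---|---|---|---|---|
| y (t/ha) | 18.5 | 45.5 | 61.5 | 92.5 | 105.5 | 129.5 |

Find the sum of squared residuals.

SSE = 50

x=10: ŷ = 5.5 + 10 = 15.5; r = 18.5 − 15.5 = 3
x=40: ŷ = 5.5 + 40 = 45.5; r = 45.5 − 45.5 = 0
x=60: ŷ = 5.5 + 60 = 65.5; r = 61.5 − 65.5 = -4
x=90: ŷ = 5.5 + 90 = 95.5; r = 92.5 − 95.5 = -3
x=100: ŷ = 5.5 + 100 = 105.5; r = 105.5 − 105.5 = 0
x=120: ŷ = 5.5 + 120 = 125.5; r = 129.5 − 125.5 = 4
SSE = 9 + 0 + 16 + 9 + 0 + 16 = 50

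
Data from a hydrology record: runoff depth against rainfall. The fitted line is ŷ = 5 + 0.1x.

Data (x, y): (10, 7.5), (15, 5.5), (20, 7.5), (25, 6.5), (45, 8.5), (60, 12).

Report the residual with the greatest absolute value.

x=10: ŷ = 5 + 0.1·10 = 6; e = 7.5 − 6 = 1.5
x=15: ŷ = 5 + 0.1·15 = 6.5; e = 5.5 − 6.5 = -1
x=20: ŷ = 5 + 0.1·20 = 7; e = 7.5 − 7 = 0.5
x=25: ŷ = 5 + 0.1·25 = 7.5; e = 6.5 − 7.5 = -1
x=45: ŷ = 5 + 0.1·45 = 9.5; e = 8.5 − 9.5 = -1
x=60: ŷ = 5 + 0.1·60 = 11; e = 12 − 11 = 1
Largest |e| is 1.5 at x = 10, residual 1.5.

e = 1.5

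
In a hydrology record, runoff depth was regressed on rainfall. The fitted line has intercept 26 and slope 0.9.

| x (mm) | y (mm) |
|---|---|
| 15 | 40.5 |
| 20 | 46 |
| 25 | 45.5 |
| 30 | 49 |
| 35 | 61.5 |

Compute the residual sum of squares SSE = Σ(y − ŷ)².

x=15: ŷ = 26 + 0.9·15 = 39.5; e = 40.5 − 39.5 = 1
x=20: ŷ = 26 + 0.9·20 = 44; e = 46 − 44 = 2
x=25: ŷ = 26 + 0.9·25 = 48.5; e = 45.5 − 48.5 = -3
x=30: ŷ = 26 + 0.9·30 = 53; e = 49 − 53 = -4
x=35: ŷ = 26 + 0.9·35 = 57.5; e = 61.5 − 57.5 = 4
SSE = 1 + 4 + 9 + 16 + 16 = 46

SSE = 46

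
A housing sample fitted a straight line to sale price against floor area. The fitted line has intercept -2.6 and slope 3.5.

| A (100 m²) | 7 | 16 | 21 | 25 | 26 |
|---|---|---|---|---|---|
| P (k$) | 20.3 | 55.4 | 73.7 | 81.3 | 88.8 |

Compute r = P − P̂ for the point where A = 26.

r = 0.4

P̂ = -2.6 + 3.5·26 = 88.4
r = 88.8 − 88.4 = 0.4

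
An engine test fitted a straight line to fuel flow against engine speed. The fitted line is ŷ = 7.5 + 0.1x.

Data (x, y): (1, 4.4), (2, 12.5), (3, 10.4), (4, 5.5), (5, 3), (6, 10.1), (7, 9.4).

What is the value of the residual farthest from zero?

r = -5

x=1: ŷ = 7.5 + 0.1·1 = 7.6; r = 4.4 − 7.6 = -3.2
x=2: ŷ = 7.5 + 0.1·2 = 7.7; r = 12.5 − 7.7 = 4.8
x=3: ŷ = 7.5 + 0.1·3 = 7.8; r = 10.4 − 7.8 = 2.6
x=4: ŷ = 7.5 + 0.1·4 = 7.9; r = 5.5 − 7.9 = -2.4
x=5: ŷ = 7.5 + 0.1·5 = 8; r = 3 − 8 = -5
x=6: ŷ = 7.5 + 0.1·6 = 8.1; r = 10.1 − 8.1 = 2
x=7: ŷ = 7.5 + 0.1·7 = 8.2; r = 9.4 − 8.2 = 1.2
Largest |r| is 5 at x = 5, residual -5.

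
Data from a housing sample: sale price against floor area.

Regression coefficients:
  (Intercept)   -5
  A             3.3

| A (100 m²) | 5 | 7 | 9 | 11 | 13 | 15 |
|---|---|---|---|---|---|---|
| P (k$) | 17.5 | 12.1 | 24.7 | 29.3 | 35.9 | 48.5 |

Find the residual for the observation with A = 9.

P̂ = -5 + 3.3·9 = 24.7
r = 24.7 − 24.7 = 0

r = 0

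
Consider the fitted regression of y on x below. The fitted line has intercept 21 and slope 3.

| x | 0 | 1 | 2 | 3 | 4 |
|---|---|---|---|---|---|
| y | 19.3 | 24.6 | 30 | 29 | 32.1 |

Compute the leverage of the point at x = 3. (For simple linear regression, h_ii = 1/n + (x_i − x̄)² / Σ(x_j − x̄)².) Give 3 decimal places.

h = 0.300

x̄ = (0 + 1 + 2 + 3 + 4)/5 = 2
Σ(x − x̄)² = 4 + 1 + 0 + 1 + 4 = 10
h = 1/5 + (1)²/10 = 0.2 + 0.1 = 0.300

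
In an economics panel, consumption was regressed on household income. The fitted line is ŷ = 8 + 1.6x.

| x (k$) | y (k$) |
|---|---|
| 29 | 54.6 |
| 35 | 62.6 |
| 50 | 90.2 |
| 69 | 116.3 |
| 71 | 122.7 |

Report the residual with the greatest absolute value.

r = 2.2

x=29: ŷ = 8 + 1.6·29 = 54.4; r = 54.6 − 54.4 = 0.2
x=35: ŷ = 8 + 1.6·35 = 64; r = 62.6 − 64 = -1.4
x=50: ŷ = 8 + 1.6·50 = 88; r = 90.2 − 88 = 2.2
x=69: ŷ = 8 + 1.6·69 = 118.4; r = 116.3 − 118.4 = -2.1
x=71: ŷ = 8 + 1.6·71 = 121.6; r = 122.7 − 121.6 = 1.1
Largest |r| is 2.2 at x = 50, residual 2.2.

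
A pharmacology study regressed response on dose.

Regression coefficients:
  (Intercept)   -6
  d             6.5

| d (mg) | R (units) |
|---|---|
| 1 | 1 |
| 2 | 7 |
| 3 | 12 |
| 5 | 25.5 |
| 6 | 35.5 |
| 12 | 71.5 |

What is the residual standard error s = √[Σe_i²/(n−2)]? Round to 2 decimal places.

s = 1.58

d=1: ŷ = -6 + 6.5·1 = 0.5; e = 1 − 0.5 = 0.5
d=2: ŷ = -6 + 6.5·2 = 7; e = 7 − 7 = 0
d=3: ŷ = -6 + 6.5·3 = 13.5; e = 12 − 13.5 = -1.5
d=5: ŷ = -6 + 6.5·5 = 26.5; e = 25.5 − 26.5 = -1
d=6: ŷ = -6 + 6.5·6 = 33; e = 35.5 − 33 = 2.5
d=12: ŷ = -6 + 6.5·12 = 72; e = 71.5 − 72 = -0.5
SSE = 0.25 + 0 + 2.25 + 1 + 6.25 + 0.25 = 10
s = √(10/4) = √2.5 ≈ 1.58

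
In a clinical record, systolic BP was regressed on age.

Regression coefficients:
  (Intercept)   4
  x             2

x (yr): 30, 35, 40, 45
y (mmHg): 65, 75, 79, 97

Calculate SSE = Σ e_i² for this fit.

x=30: ŷ = 4 + 2·30 = 64; e = 65 − 64 = 1
x=35: ŷ = 4 + 2·35 = 74; e = 75 − 74 = 1
x=40: ŷ = 4 + 2·40 = 84; e = 79 − 84 = -5
x=45: ŷ = 4 + 2·45 = 94; e = 97 − 94 = 3
SSE = 1 + 1 + 25 + 9 = 36

SSE = 36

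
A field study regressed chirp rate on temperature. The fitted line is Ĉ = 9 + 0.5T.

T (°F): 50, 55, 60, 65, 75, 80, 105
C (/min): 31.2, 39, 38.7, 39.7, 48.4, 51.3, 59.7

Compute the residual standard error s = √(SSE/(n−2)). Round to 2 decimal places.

s = 2.43

T=50: Ĉ = 9 + 0.5·50 = 34; e = 31.2 − 34 = -2.8
T=55: Ĉ = 9 + 0.5·55 = 36.5; e = 39 − 36.5 = 2.5
T=60: Ĉ = 9 + 0.5·60 = 39; e = 38.7 − 39 = -0.3
T=65: Ĉ = 9 + 0.5·65 = 41.5; e = 39.7 − 41.5 = -1.8
T=75: Ĉ = 9 + 0.5·75 = 46.5; e = 48.4 − 46.5 = 1.9
T=80: Ĉ = 9 + 0.5·80 = 49; e = 51.3 − 49 = 2.3
T=105: Ĉ = 9 + 0.5·105 = 61.5; e = 59.7 − 61.5 = -1.8
SSE = 7.84 + 6.25 + 0.09 + 3.24 + 3.61 + 5.29 + 3.24 = 29.56
s = √(29.56/5) = √5.912 ≈ 2.43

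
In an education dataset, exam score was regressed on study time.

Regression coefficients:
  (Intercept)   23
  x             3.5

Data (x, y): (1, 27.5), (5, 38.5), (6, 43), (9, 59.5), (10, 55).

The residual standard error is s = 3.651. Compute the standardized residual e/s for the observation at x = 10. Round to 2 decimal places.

ŷ = 23 + 3.5·10 = 58
e = 55 − 58 = -3
e/s = -3 / 3.651 = -0.82

-0.82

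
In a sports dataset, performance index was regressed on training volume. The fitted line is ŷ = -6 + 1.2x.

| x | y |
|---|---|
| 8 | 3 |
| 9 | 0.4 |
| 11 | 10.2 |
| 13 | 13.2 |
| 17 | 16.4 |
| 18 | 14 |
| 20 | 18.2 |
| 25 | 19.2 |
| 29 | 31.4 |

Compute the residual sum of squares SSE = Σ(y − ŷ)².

x=8: ŷ = -6 + 1.2·8 = 3.6; e = 3 − 3.6 = -0.6
x=9: ŷ = -6 + 1.2·9 = 4.8; e = 0.4 − 4.8 = -4.4
x=11: ŷ = -6 + 1.2·11 = 7.2; e = 10.2 − 7.2 = 3
x=13: ŷ = -6 + 1.2·13 = 9.6; e = 13.2 − 9.6 = 3.6
x=17: ŷ = -6 + 1.2·17 = 14.4; e = 16.4 − 14.4 = 2
x=18: ŷ = -6 + 1.2·18 = 15.6; e = 14 − 15.6 = -1.6
x=20: ŷ = -6 + 1.2·20 = 18; e = 18.2 − 18 = 0.2
x=25: ŷ = -6 + 1.2·25 = 24; e = 19.2 − 24 = -4.8
x=29: ŷ = -6 + 1.2·29 = 28.8; e = 31.4 − 28.8 = 2.6
SSE = 0.36 + 19.36 + 9 + 12.96 + 4 + 2.56 + 0.04 + 23.04 + 6.76 = 78.08

SSE = 78.08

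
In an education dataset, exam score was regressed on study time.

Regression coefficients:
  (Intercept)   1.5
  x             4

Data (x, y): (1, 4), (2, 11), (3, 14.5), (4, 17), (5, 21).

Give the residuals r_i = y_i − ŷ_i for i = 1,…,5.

x=1: ŷ = 1.5 + 4·1 = 5.5; r = 4 − 5.5 = -1.5
x=2: ŷ = 1.5 + 4·2 = 9.5; r = 11 − 9.5 = 1.5
x=3: ŷ = 1.5 + 4·3 = 13.5; r = 14.5 − 13.5 = 1
x=4: ŷ = 1.5 + 4·4 = 17.5; r = 17 − 17.5 = -0.5
x=5: ŷ = 1.5 + 4·5 = 21.5; r = 21 − 21.5 = -0.5

-1.5, 1.5, 1, -0.5, -0.5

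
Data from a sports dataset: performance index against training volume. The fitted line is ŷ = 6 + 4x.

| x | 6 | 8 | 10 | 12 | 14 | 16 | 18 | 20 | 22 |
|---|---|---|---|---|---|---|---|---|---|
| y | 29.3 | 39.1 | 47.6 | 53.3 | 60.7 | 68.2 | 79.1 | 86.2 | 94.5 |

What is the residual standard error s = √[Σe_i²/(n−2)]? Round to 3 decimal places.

x=6: ŷ = 6 + 4·6 = 30; e = 29.3 − 30 = -0.7
x=8: ŷ = 6 + 4·8 = 38; e = 39.1 − 38 = 1.1
x=10: ŷ = 6 + 4·10 = 46; e = 47.6 − 46 = 1.6
x=12: ŷ = 6 + 4·12 = 54; e = 53.3 − 54 = -0.7
x=14: ŷ = 6 + 4·14 = 62; e = 60.7 − 62 = -1.3
x=16: ŷ = 6 + 4·16 = 70; e = 68.2 − 70 = -1.8
x=18: ŷ = 6 + 4·18 = 78; e = 79.1 − 78 = 1.1
x=20: ŷ = 6 + 4·20 = 86; e = 86.2 − 86 = 0.2
x=22: ŷ = 6 + 4·22 = 94; e = 94.5 − 94 = 0.5
SSE = 0.49 + 1.21 + 2.56 + 0.49 + 1.69 + 3.24 + 1.21 + 0.04 + 0.25 = 11.18
s = √(11.18/7) = √1.59714 ≈ 1.264

s = 1.264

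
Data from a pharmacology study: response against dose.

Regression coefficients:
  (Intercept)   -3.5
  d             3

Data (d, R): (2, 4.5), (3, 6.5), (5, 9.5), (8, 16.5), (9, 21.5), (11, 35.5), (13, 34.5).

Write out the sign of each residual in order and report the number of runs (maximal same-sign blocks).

d=2: ŷ = -3.5 + 3·2 = 2.5; e = 4.5 − 2.5 = 2
d=3: ŷ = -3.5 + 3·3 = 5.5; e = 6.5 − 5.5 = 1
d=5: ŷ = -3.5 + 3·5 = 11.5; e = 9.5 − 11.5 = -2
d=8: ŷ = -3.5 + 3·8 = 20.5; e = 16.5 − 20.5 = -4
d=9: ŷ = -3.5 + 3·9 = 23.5; e = 21.5 − 23.5 = -2
d=11: ŷ = -3.5 + 3·11 = 29.5; e = 35.5 − 29.5 = 6
d=13: ŷ = -3.5 + 3·13 = 35.5; e = 34.5 − 35.5 = -1
Signs: + + − − − + −
Runs: +×2, −×3, +×1, −×1 → 4

4 runs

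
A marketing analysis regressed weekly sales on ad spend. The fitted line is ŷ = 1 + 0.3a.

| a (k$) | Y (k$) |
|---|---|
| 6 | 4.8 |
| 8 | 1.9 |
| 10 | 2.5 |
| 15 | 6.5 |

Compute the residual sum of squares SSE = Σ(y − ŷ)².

SSE = 9.5

a=6: ŷ = 1 + 0.3·6 = 2.8; r = 4.8 − 2.8 = 2
a=8: ŷ = 1 + 0.3·8 = 3.4; r = 1.9 − 3.4 = -1.5
a=10: ŷ = 1 + 0.3·10 = 4; r = 2.5 − 4 = -1.5
a=15: ŷ = 1 + 0.3·15 = 5.5; r = 6.5 − 5.5 = 1
SSE = 4 + 2.25 + 2.25 + 1 = 9.5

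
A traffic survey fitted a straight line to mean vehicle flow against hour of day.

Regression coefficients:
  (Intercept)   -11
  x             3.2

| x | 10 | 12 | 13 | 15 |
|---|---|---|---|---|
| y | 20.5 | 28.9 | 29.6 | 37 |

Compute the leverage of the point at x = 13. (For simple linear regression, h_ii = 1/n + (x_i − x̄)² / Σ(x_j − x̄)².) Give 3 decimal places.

h = 0.269

x̄ = (10 + 12 + 13 + 15)/4 = 12.5
Σ(x − x̄)² = 6.25 + 0.25 + 0.25 + 6.25 = 13
h = 1/4 + (0.5)²/13 = 0.25 + 0.0192308 = 0.269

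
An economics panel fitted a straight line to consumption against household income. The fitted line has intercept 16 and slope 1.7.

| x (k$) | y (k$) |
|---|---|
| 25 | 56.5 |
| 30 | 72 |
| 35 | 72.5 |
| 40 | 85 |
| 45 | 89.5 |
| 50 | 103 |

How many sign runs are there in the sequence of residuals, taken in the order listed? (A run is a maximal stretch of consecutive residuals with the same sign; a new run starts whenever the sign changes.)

x=25: ŷ = 16 + 1.7·25 = 58.5; r = 56.5 − 58.5 = -2
x=30: ŷ = 16 + 1.7·30 = 67; r = 72 − 67 = 5
x=35: ŷ = 16 + 1.7·35 = 75.5; r = 72.5 − 75.5 = -3
x=40: ŷ = 16 + 1.7·40 = 84; r = 85 − 84 = 1
x=45: ŷ = 16 + 1.7·45 = 92.5; r = 89.5 − 92.5 = -3
x=50: ŷ = 16 + 1.7·50 = 101; r = 103 − 101 = 2
Signs: − + − + − +
Runs: −×1, +×1, −×1, +×1, −×1, +×1 → 6

6 runs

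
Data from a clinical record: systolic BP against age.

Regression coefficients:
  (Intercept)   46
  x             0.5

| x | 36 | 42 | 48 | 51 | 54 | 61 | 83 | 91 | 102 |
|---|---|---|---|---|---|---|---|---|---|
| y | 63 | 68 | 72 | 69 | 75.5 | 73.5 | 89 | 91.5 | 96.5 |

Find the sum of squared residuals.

x=36: ŷ = 46 + 0.5·36 = 64; r = 63 − 64 = -1
x=42: ŷ = 46 + 0.5·42 = 67; r = 68 − 67 = 1
x=48: ŷ = 46 + 0.5·48 = 70; r = 72 − 70 = 2
x=51: ŷ = 46 + 0.5·51 = 71.5; r = 69 − 71.5 = -2.5
x=54: ŷ = 46 + 0.5·54 = 73; r = 75.5 − 73 = 2.5
x=61: ŷ = 46 + 0.5·61 = 76.5; r = 73.5 − 76.5 = -3
x=83: ŷ = 46 + 0.5·83 = 87.5; r = 89 − 87.5 = 1.5
x=91: ŷ = 46 + 0.5·91 = 91.5; r = 91.5 − 91.5 = 0
x=102: ŷ = 46 + 0.5·102 = 97; r = 96.5 − 97 = -0.5
SSE = 1 + 1 + 4 + 6.25 + 6.25 + 9 + 2.25 + 0 + 0.25 = 30

SSE = 30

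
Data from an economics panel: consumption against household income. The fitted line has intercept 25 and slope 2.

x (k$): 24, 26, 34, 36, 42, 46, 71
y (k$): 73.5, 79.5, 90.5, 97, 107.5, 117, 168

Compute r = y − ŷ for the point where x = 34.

ŷ = 25 + 2·34 = 93
r = 90.5 − 93 = -2.5

r = -2.5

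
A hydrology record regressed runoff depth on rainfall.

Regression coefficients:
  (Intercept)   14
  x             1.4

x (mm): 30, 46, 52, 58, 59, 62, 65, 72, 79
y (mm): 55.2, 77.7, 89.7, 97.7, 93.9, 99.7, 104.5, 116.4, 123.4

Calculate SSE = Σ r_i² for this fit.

SSE = 28.54

x=30: ŷ = 14 + 1.4·30 = 56; r = 55.2 − 56 = -0.8
x=46: ŷ = 14 + 1.4·46 = 78.4; r = 77.7 − 78.4 = -0.7
x=52: ŷ = 14 + 1.4·52 = 86.8; r = 89.7 − 86.8 = 2.9
x=58: ŷ = 14 + 1.4·58 = 95.2; r = 97.7 − 95.2 = 2.5
x=59: ŷ = 14 + 1.4·59 = 96.6; r = 93.9 − 96.6 = -2.7
x=62: ŷ = 14 + 1.4·62 = 100.8; r = 99.7 − 100.8 = -1.1
x=65: ŷ = 14 + 1.4·65 = 105; r = 104.5 − 105 = -0.5
x=72: ŷ = 14 + 1.4·72 = 114.8; r = 116.4 − 114.8 = 1.6
x=79: ŷ = 14 + 1.4·79 = 124.6; r = 123.4 − 124.6 = -1.2
SSE = 0.64 + 0.49 + 8.41 + 6.25 + 7.29 + 1.21 + 0.25 + 2.56 + 1.44 = 28.54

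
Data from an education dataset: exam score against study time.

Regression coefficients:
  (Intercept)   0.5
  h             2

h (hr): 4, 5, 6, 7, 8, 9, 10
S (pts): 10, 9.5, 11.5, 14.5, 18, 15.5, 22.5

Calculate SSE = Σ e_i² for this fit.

SSE = 19.5

h=4: Ŝ = 0.5 + 2·4 = 8.5; e = 10 − 8.5 = 1.5
h=5: Ŝ = 0.5 + 2·5 = 10.5; e = 9.5 − 10.5 = -1
h=6: Ŝ = 0.5 + 2·6 = 12.5; e = 11.5 − 12.5 = -1
h=7: Ŝ = 0.5 + 2·7 = 14.5; e = 14.5 − 14.5 = 0
h=8: Ŝ = 0.5 + 2·8 = 16.5; e = 18 − 16.5 = 1.5
h=9: Ŝ = 0.5 + 2·9 = 18.5; e = 15.5 − 18.5 = -3
h=10: Ŝ = 0.5 + 2·10 = 20.5; e = 22.5 − 20.5 = 2
SSE = 2.25 + 1 + 1 + 0 + 2.25 + 9 + 4 = 19.5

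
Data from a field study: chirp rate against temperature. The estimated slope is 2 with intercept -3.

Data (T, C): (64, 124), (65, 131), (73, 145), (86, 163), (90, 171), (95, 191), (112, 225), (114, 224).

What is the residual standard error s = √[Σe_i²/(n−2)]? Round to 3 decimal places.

T=64: Ĉ = -3 + 2·64 = 125; e = 124 − 125 = -1
T=65: Ĉ = -3 + 2·65 = 127; e = 131 − 127 = 4
T=73: Ĉ = -3 + 2·73 = 143; e = 145 − 143 = 2
T=86: Ĉ = -3 + 2·86 = 169; e = 163 − 169 = -6
T=90: Ĉ = -3 + 2·90 = 177; e = 171 − 177 = -6
T=95: Ĉ = -3 + 2·95 = 187; e = 191 − 187 = 4
T=112: Ĉ = -3 + 2·112 = 221; e = 225 − 221 = 4
T=114: Ĉ = -3 + 2·114 = 225; e = 224 − 225 = -1
SSE = 1 + 16 + 4 + 36 + 36 + 16 + 16 + 1 = 126
s = √(126/6) = √21 ≈ 4.583

s = 4.583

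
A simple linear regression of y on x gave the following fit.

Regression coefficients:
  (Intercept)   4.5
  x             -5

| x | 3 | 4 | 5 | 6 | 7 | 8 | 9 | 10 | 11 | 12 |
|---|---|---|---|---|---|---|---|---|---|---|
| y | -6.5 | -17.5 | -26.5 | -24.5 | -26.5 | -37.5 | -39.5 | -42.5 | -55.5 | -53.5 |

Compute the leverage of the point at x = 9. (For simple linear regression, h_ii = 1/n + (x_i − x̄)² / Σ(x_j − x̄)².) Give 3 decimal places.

h = 0.127

x̄ = (3 + 4 + 5 + 6 + 7 + 8 + 9 + 10 + 11 + 12)/10 = 7.5
Σ(x − x̄)² = 20.25 + 12.25 + 6.25 + 2.25 + 0.25 + 0.25 + 2.25 + 6.25 + 12.25 + 20.25 = 82.5
h = 1/10 + (1.5)²/82.5 = 0.1 + 0.0272727 = 0.127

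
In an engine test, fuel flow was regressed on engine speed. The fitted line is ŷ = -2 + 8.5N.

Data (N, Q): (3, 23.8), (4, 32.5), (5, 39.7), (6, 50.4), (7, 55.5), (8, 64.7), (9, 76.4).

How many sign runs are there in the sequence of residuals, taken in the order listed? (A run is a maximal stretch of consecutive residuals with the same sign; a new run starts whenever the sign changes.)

5 runs

N=3: ŷ = -2 + 8.5·3 = 23.5; e = 23.8 − 23.5 = 0.3
N=4: ŷ = -2 + 8.5·4 = 32; e = 32.5 − 32 = 0.5
N=5: ŷ = -2 + 8.5·5 = 40.5; e = 39.7 − 40.5 = -0.8
N=6: ŷ = -2 + 8.5·6 = 49; e = 50.4 − 49 = 1.4
N=7: ŷ = -2 + 8.5·7 = 57.5; e = 55.5 − 57.5 = -2
N=8: ŷ = -2 + 8.5·8 = 66; e = 64.7 − 66 = -1.3
N=9: ŷ = -2 + 8.5·9 = 74.5; e = 76.4 − 74.5 = 1.9
Signs: + + − + − − +
Runs: +×2, −×1, +×1, −×2, +×1 → 5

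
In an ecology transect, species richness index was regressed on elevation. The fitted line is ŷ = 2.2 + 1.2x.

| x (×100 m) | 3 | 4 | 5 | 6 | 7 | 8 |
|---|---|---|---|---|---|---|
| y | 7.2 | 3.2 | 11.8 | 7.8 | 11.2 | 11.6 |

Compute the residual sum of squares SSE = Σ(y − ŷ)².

SSE = 32.32

x=3: ŷ = 2.2 + 1.2·3 = 5.8; r = 7.2 − 5.8 = 1.4
x=4: ŷ = 2.2 + 1.2·4 = 7; r = 3.2 − 7 = -3.8
x=5: ŷ = 2.2 + 1.2·5 = 8.2; r = 11.8 − 8.2 = 3.6
x=6: ŷ = 2.2 + 1.2·6 = 9.4; r = 7.8 − 9.4 = -1.6
x=7: ŷ = 2.2 + 1.2·7 = 10.6; r = 11.2 − 10.6 = 0.6
x=8: ŷ = 2.2 + 1.2·8 = 11.8; r = 11.6 − 11.8 = -0.2
SSE = 1.96 + 14.44 + 12.96 + 2.56 + 0.36 + 0.04 = 32.32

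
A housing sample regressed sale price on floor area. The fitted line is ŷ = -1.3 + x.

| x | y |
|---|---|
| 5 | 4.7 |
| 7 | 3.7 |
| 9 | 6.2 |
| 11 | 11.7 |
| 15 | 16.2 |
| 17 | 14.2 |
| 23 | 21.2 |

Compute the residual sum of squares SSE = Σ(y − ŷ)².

x=5: ŷ = -1.3 + 5 = 3.7; r = 4.7 − 3.7 = 1
x=7: ŷ = -1.3 + 7 = 5.7; r = 3.7 − 5.7 = -2
x=9: ŷ = -1.3 + 9 = 7.7; r = 6.2 − 7.7 = -1.5
x=11: ŷ = -1.3 + 11 = 9.7; r = 11.7 − 9.7 = 2
x=15: ŷ = -1.3 + 15 = 13.7; r = 16.2 − 13.7 = 2.5
x=17: ŷ = -1.3 + 17 = 15.7; r = 14.2 − 15.7 = -1.5
x=23: ŷ = -1.3 + 23 = 21.7; r = 21.2 − 21.7 = -0.5
SSE = 1 + 4 + 2.25 + 4 + 6.25 + 2.25 + 0.25 = 20

SSE = 20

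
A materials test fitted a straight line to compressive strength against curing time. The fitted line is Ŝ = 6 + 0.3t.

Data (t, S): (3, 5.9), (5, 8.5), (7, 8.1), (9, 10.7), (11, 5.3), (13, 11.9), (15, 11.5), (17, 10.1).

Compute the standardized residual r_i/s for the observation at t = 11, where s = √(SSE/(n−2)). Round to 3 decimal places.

-1.852

t=3: Ŝ = 6 + 0.3·3 = 6.9; r = 5.9 − 6.9 = -1
t=5: Ŝ = 6 + 0.3·5 = 7.5; r = 8.5 − 7.5 = 1
t=7: Ŝ = 6 + 0.3·7 = 8.1; r = 8.1 − 8.1 = 0
t=9: Ŝ = 6 + 0.3·9 = 8.7; r = 10.7 − 8.7 = 2
t=11: Ŝ = 6 + 0.3·11 = 9.3; r = 5.3 − 9.3 = -4
t=13: Ŝ = 6 + 0.3·13 = 9.9; r = 11.9 − 9.9 = 2
t=15: Ŝ = 6 + 0.3·15 = 10.5; r = 11.5 − 10.5 = 1
t=17: Ŝ = 6 + 0.3·17 = 11.1; r = 10.1 − 11.1 = -1
SSE = 1 + 1 + 0 + 4 + 16 + 4 + 1 + 1 = 28
s = √(28/6) = 2.16025
r/s = -4 / 2.16025 = -1.852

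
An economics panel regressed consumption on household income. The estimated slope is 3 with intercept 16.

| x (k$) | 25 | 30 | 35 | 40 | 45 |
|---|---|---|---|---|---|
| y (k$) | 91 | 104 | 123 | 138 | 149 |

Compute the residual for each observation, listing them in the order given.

x=25: ŷ = 16 + 3·25 = 91; r = 91 − 91 = 0
x=30: ŷ = 16 + 3·30 = 106; r = 104 − 106 = -2
x=35: ŷ = 16 + 3·35 = 121; r = 123 − 121 = 2
x=40: ŷ = 16 + 3·40 = 136; r = 138 − 136 = 2
x=45: ŷ = 16 + 3·45 = 151; r = 149 − 151 = -2

0, -2, 2, 2, -2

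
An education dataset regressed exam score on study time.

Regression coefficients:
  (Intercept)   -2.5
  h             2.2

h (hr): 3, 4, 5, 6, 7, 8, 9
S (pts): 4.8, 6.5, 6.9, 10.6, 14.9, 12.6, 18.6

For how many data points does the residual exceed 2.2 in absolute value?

h=3: Ŝ = -2.5 + 2.2·3 = 4.1; r = 4.8 − 4.1 = 0.7
h=4: Ŝ = -2.5 + 2.2·4 = 6.3; r = 6.5 − 6.3 = 0.2
h=5: Ŝ = -2.5 + 2.2·5 = 8.5; r = 6.9 − 8.5 = -1.6
h=6: Ŝ = -2.5 + 2.2·6 = 10.7; r = 10.6 − 10.7 = -0.1
h=7: Ŝ = -2.5 + 2.2·7 = 12.9; r = 14.9 − 12.9 = 2
h=8: Ŝ = -2.5 + 2.2·8 = 15.1; r = 12.6 − 15.1 = -2.5
h=9: Ŝ = -2.5 + 2.2·9 = 17.3; r = 18.6 − 17.3 = 1.3
|r| > 2.2: h=8 (|r|=2.5) → 1

1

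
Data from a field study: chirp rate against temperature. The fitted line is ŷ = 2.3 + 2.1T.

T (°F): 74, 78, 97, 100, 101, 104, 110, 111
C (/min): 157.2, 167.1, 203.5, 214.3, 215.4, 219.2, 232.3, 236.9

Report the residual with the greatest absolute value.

e = -2.5

T=74: ŷ = 2.3 + 2.1·74 = 157.7; e = 157.2 − 157.7 = -0.5
T=78: ŷ = 2.3 + 2.1·78 = 166.1; e = 167.1 − 166.1 = 1
T=97: ŷ = 2.3 + 2.1·97 = 206; e = 203.5 − 206 = -2.5
T=100: ŷ = 2.3 + 2.1·100 = 212.3; e = 214.3 − 212.3 = 2
T=101: ŷ = 2.3 + 2.1·101 = 214.4; e = 215.4 − 214.4 = 1
T=104: ŷ = 2.3 + 2.1·104 = 220.7; e = 219.2 − 220.7 = -1.5
T=110: ŷ = 2.3 + 2.1·110 = 233.3; e = 232.3 − 233.3 = -1
T=111: ŷ = 2.3 + 2.1·111 = 235.4; e = 236.9 − 235.4 = 1.5
Largest |e| is 2.5 at T = 97, residual -2.5.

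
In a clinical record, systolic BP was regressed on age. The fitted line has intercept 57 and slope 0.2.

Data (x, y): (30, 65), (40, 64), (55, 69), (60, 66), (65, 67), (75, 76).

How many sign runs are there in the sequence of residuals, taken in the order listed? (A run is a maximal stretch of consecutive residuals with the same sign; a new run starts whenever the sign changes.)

5 runs

x=30: ŷ = 57 + 0.2·30 = 63; r = 65 − 63 = 2
x=40: ŷ = 57 + 0.2·40 = 65; r = 64 − 65 = -1
x=55: ŷ = 57 + 0.2·55 = 68; r = 69 − 68 = 1
x=60: ŷ = 57 + 0.2·60 = 69; r = 66 − 69 = -3
x=65: ŷ = 57 + 0.2·65 = 70; r = 67 − 70 = -3
x=75: ŷ = 57 + 0.2·75 = 72; r = 76 − 72 = 4
Signs: + − + − − +
Runs: +×1, −×1, +×1, −×2, +×1 → 5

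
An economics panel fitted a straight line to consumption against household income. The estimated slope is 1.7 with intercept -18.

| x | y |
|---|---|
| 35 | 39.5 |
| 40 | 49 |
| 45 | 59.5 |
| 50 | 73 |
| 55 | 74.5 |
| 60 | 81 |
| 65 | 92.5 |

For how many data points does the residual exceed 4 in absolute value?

1

x=35: ŷ = -18 + 1.7·35 = 41.5; r = 39.5 − 41.5 = -2
x=40: ŷ = -18 + 1.7·40 = 50; r = 49 − 50 = -1
x=45: ŷ = -18 + 1.7·45 = 58.5; r = 59.5 − 58.5 = 1
x=50: ŷ = -18 + 1.7·50 = 67; r = 73 − 67 = 6
x=55: ŷ = -18 + 1.7·55 = 75.5; r = 74.5 − 75.5 = -1
x=60: ŷ = -18 + 1.7·60 = 84; r = 81 − 84 = -3
x=65: ŷ = -18 + 1.7·65 = 92.5; r = 92.5 − 92.5 = 0
|r| > 4: x=50 (|r|=6) → 1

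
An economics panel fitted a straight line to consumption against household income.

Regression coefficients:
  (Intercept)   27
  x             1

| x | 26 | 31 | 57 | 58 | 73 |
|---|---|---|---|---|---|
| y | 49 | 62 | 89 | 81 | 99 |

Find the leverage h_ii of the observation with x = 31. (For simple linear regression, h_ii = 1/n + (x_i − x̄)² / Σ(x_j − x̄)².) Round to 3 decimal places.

h = 0.406

x̄ = (26 + 31 + 57 + 58 + 73)/5 = 49
Σ(x − x̄)² = 529 + 324 + 64 + 81 + 576 = 1574
h = 1/5 + (-18)²/1574 = 0.2 + 0.205845 = 0.406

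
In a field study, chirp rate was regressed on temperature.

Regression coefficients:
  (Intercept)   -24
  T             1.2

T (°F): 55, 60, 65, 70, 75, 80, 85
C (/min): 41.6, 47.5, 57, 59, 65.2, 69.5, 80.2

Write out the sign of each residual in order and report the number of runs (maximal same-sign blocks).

T=55: ŷ = -24 + 1.2·55 = 42; r = 41.6 − 42 = -0.4
T=60: ŷ = -24 + 1.2·60 = 48; r = 47.5 − 48 = -0.5
T=65: ŷ = -24 + 1.2·65 = 54; r = 57 − 54 = 3
T=70: ŷ = -24 + 1.2·70 = 60; r = 59 − 60 = -1
T=75: ŷ = -24 + 1.2·75 = 66; r = 65.2 − 66 = -0.8
T=80: ŷ = -24 + 1.2·80 = 72; r = 69.5 − 72 = -2.5
T=85: ŷ = -24 + 1.2·85 = 78; r = 80.2 − 78 = 2.2
Signs: − − + − − − +
Runs: −×2, +×1, −×3, +×1 → 4

4 runs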